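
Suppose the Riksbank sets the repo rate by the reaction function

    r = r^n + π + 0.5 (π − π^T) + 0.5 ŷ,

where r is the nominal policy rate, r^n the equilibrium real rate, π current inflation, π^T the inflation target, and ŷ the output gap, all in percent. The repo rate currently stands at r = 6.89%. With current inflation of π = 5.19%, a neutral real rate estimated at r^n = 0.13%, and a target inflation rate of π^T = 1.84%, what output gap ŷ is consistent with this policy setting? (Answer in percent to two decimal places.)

-0.21%

0.5 ŷ = 6.89 − 0.13 − 5.19 − 0.5 × (5.19 − 1.84) = -0.105
ŷ = -0.105 / 0.5 = -0.21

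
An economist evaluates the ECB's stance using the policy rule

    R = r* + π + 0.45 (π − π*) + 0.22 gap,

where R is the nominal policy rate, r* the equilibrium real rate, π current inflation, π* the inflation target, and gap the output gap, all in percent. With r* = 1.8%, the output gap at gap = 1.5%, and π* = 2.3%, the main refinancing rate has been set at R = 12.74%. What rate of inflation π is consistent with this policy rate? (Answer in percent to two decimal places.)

8.03%

Collecting π: R = r* + (1 + 0.45) π − 0.45 π* + 0.22 gap
1.45 π = 12.74 − 1.8 + 0.45 × 2.3 − 0.22 × 1.5 = 11.645
π = 11.645 / 1.45 = 8.03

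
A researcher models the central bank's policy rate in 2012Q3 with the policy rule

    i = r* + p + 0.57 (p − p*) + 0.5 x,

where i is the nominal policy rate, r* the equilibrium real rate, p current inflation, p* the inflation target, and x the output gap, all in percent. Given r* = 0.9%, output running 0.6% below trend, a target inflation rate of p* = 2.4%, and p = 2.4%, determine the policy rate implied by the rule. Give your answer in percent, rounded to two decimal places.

Output 0.6% below potential → x = -0.6.
i = 0.9 + 2.4 + 0.57 × (2.4 − 2.4) + 0.5 × (-0.6)
   = 0.9 + 2.4 + 0 − 0.3 = 3.00

3.00%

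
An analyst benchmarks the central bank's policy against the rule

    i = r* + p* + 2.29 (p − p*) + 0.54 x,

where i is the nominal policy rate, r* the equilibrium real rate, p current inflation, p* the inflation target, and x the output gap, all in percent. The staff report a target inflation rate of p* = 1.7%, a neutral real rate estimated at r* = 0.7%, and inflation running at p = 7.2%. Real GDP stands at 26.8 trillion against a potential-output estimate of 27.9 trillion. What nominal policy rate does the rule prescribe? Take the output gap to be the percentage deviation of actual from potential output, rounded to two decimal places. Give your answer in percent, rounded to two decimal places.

12.87%

Output gap = 100 × (26.8 − 27.9) / 27.9 = -3.94%.
i = 0.70 + 1.70 + 2.29 × (7.20 − 1.70) + 0.54 × (-3.94)
   = 0.70 + 1.7 + 12.595 − 2.1276 = 12.87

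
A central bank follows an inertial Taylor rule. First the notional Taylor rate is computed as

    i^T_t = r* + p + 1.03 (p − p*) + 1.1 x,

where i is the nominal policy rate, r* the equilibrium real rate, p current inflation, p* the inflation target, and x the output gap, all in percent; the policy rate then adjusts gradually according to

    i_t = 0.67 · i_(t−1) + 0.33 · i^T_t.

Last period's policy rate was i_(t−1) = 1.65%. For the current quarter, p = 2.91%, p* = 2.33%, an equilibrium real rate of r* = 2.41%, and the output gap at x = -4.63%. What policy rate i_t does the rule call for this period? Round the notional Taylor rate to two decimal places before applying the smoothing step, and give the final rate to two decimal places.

1.38%

i^T_t = 2.41 + 2.91 + 1.03 × (2.91 − 2.33) + 1.1 × (-4.63)
   = 2.41 + 2.91 + 0.5974 − 5.093 = 0.82
i_t = 0.67 × 1.65 + 0.33 × 0.82 = 1.1055 + 0.2706 = 1.38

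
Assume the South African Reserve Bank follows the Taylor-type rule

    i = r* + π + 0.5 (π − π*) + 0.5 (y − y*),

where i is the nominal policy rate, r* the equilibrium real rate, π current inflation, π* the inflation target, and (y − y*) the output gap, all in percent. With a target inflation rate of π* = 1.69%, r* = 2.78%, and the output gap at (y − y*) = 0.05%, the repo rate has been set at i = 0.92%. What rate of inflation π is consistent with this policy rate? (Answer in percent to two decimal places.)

Collecting π: i = r* + (1 + 0.5) π − 0.5 π* + 0.5 (y − y*)
1.5 π = 0.92 − 2.78 + 0.5 × 1.69 − 0.5 × 0.05 = -1.04
π = -1.04 / 1.5 = -0.69

-0.69%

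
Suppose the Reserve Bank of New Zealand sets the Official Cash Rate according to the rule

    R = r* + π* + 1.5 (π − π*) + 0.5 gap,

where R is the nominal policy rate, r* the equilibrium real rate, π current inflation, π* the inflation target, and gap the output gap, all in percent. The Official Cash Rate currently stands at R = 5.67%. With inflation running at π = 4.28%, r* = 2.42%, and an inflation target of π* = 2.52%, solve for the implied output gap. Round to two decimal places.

-3.82%

0.5 gap = 5.67 − 2.42 − 2.52 − 1.5 × (4.28 − 2.52) = -1.91
gap = -1.91 / 0.5 = -3.82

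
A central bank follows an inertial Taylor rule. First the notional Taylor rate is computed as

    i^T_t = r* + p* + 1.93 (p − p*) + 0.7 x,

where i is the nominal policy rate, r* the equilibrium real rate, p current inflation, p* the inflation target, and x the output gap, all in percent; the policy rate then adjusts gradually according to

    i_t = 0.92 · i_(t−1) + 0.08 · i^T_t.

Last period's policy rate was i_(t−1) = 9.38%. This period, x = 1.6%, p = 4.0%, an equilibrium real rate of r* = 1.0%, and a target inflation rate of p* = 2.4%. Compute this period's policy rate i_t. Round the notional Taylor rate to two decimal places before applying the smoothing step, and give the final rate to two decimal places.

i^T_t = 1.0 + 2.4 + 1.93 × (4.0 − 2.4) + 0.7 × 1.6
   = 1.0 + 2.4 + 3.088 + 1.12 = 7.61
i_t = 0.92 × 9.38 + 0.08 × 7.61 = 8.6296 + 0.6088 = 9.24

9.24%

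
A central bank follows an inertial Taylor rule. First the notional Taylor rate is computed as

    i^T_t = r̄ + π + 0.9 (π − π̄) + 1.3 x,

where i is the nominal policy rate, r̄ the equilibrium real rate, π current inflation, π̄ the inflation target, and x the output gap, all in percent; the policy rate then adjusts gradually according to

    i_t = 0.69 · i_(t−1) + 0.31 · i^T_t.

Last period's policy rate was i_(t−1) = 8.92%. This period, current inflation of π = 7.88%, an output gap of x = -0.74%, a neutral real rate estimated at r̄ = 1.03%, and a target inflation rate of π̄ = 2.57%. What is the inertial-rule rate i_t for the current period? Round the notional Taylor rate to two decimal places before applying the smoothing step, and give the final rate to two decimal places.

10.10%

i^T_t = 1.03 + 7.88 + 0.9 × (7.88 − 2.57) + 1.3 × (-0.74)
   = 1.03 + 7.88 + 4.779 − 0.962 = 12.73
i_t = 0.69 × 8.92 + 0.31 × 12.73 = 6.1548 + 3.9463 = 10.10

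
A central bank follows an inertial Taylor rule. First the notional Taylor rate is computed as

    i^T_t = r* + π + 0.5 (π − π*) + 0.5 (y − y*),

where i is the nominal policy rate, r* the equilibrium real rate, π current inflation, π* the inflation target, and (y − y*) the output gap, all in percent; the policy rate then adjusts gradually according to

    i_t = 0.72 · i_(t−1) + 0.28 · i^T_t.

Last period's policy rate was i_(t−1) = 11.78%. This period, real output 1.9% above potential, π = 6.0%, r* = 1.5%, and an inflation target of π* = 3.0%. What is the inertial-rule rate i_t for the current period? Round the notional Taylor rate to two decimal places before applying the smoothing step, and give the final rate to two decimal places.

11.27%

Output 1.9% above potential → (y − y*) = 1.9.
i^T_t = 1.5 + 6.0 + 0.5 × (6.0 − 3.0) + 0.5 × 1.9
   = 1.5 + 6 + 1.5 + 0.95 = 9.95
i_t = 0.72 × 11.78 + 0.28 × 9.95 = 8.4816 + 2.786 = 11.27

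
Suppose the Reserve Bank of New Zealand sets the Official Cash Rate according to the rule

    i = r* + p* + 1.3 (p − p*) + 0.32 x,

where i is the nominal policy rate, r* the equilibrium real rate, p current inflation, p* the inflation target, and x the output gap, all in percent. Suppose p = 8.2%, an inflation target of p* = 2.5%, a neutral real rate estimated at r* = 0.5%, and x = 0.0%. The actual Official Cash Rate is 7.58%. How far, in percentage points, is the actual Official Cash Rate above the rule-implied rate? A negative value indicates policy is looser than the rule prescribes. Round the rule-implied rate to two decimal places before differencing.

i = 0.5 + 2.5 + 1.3 × (8.2 − 2.5) + 0.32 × 0.0
   = 0.5 + 2.5 + 7.41 + 0 = 10.41
Deviation = 7.58 − 10.41 = -2.83 pp.

-2.83 pp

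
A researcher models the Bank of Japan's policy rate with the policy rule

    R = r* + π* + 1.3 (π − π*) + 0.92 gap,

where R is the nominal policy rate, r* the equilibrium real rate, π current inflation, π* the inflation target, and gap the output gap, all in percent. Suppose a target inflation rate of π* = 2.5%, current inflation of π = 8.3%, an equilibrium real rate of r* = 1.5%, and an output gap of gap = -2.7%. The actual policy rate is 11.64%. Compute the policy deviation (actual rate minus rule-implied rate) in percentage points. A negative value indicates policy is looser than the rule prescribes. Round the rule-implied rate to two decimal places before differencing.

2.58 pp

R = 1.5 + 2.5 + 1.3 × (8.3 − 2.5) + 0.92 × (-2.7)
   = 1.5 + 2.5 + 7.54 − 2.484 = 9.06
Deviation = 11.64 − 9.06 = 2.58 pp.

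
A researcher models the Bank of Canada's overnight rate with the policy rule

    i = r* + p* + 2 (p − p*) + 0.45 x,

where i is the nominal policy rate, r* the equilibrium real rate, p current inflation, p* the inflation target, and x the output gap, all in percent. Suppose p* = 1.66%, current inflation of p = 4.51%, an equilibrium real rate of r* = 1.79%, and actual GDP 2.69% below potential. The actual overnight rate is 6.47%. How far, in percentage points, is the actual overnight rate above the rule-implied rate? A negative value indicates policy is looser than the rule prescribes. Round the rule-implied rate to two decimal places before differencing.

Output 2.69% below potential → x = -2.69.
i = 1.79 + 1.66 + 2 × (4.51 − 1.66) + 0.45 × (-2.69)
   = 1.79 + 1.66 + 5.7 − 1.2105 = 7.94
Deviation = 6.47 − 7.94 = -1.47 pp.

-1.47 pp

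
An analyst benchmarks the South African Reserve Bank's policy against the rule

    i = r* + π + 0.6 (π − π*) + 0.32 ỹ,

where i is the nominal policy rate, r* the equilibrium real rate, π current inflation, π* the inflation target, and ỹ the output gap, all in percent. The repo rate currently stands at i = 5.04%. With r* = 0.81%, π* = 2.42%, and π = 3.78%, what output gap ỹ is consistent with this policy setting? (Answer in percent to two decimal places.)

-1.14%

0.32 ỹ = 5.04 − 0.81 − 3.78 − 0.6 × (3.78 − 2.42) = -0.366
ỹ = -0.366 / 0.32 = -1.14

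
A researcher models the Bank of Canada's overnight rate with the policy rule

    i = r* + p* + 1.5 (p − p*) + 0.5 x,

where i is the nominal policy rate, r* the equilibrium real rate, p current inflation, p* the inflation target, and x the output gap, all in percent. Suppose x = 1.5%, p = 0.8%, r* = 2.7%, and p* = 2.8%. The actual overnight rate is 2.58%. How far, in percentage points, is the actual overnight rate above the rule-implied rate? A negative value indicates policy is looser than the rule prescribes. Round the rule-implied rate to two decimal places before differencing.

-0.67 pp

i = 2.7 + 2.8 + 1.5 × (0.8 − 2.8) + 0.5 × 1.5
   = 2.7 + 2.8 − 3 + 0.75 = 3.25
Deviation = 2.58 − 3.25 = -0.67 pp.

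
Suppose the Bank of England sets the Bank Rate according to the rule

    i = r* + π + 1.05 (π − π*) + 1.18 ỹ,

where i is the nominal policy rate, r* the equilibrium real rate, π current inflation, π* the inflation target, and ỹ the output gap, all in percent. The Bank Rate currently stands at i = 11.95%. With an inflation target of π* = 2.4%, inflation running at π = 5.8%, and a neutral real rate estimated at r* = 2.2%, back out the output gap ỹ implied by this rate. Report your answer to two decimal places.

1.18 ỹ = 11.95 − 2.2 − 5.8 − 1.05 × (5.8 − 2.4) = 0.38
ỹ = 0.38 / 1.18 = 0.32

0.32%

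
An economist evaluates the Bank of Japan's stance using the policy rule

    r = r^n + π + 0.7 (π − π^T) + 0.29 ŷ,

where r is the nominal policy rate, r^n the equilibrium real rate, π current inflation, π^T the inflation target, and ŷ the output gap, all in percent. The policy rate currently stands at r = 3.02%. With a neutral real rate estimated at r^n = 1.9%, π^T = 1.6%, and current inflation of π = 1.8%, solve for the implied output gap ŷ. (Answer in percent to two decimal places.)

0.29 ŷ = 3.02 − 1.9 − 1.8 − 0.7 × (1.8 − 1.6) = -0.82
ŷ = -0.82 / 0.29 = -2.83

-2.83%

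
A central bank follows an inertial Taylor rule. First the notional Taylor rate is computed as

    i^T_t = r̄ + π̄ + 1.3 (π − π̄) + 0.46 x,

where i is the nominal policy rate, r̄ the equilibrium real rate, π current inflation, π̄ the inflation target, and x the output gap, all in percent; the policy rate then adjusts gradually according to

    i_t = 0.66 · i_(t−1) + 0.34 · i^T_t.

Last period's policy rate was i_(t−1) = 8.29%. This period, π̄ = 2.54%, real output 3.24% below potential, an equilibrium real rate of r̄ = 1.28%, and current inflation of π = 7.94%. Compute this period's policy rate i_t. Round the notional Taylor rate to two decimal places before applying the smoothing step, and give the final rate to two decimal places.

Output 3.24% below potential → x = -3.24.
i^T_t = 1.28 + 2.54 + 1.3 × (7.94 − 2.54) + 0.46 × (-3.24)
   = 1.28 + 2.54 + 7.02 − 1.4904 = 9.35
i_t = 0.66 × 8.29 + 0.34 × 9.35 = 5.4714 + 3.179 = 8.65

8.65%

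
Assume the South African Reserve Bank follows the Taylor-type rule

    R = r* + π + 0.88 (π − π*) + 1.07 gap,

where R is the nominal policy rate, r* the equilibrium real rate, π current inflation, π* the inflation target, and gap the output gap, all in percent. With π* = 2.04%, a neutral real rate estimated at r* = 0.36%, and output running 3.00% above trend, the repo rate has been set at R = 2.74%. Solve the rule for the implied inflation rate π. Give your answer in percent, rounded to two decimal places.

Output 3.00% above potential → gap = 3.00.
Collecting π: R = r* + (1 + 0.88) π − 0.88 π* + 1.07 gap
1.88 π = 2.74 − 0.36 + 0.88 × 2.04 − 1.07 × 3.00 = 0.9652
π = 0.9652 / 1.88 = 0.51

0.51%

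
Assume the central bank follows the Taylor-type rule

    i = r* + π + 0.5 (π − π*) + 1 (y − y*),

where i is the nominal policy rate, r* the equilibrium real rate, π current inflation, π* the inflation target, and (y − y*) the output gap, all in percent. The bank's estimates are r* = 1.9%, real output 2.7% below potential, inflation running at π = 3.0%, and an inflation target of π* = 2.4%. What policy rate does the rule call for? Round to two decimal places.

2.50%

Output 2.7% below potential → (y − y*) = -2.7.
i = 1.9 + 3.0 + 0.5 × (3.0 − 2.4) + 1 × (-2.7)
   = 1.9 + 3 + 0.3 − 2.7 = 2.50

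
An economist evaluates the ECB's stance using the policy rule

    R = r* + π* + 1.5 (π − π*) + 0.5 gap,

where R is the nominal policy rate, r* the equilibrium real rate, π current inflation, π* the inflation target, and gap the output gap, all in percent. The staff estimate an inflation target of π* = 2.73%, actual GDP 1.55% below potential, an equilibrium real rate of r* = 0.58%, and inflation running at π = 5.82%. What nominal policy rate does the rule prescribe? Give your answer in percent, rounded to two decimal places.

7.17%

Output 1.55% below potential → gap = -1.55.
R = 0.58 + 2.73 + 1.5 × (5.82 − 2.73) + 0.5 × (-1.55)
   = 0.58 + 2.73 + 4.635 − 0.775 = 7.17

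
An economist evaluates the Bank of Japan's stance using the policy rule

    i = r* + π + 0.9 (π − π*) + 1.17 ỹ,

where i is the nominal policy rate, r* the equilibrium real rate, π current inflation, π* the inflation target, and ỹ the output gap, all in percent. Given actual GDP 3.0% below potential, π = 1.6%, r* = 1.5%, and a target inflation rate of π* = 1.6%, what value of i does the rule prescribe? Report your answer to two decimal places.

-0.41%

Output 3.0% below potential → ỹ = -3.0.
i = 1.5 + 1.6 + 0.9 × (1.6 − 1.6) + 1.17 × (-3.0)
   = 1.5 + 1.6 + 0 − 3.51 = -0.41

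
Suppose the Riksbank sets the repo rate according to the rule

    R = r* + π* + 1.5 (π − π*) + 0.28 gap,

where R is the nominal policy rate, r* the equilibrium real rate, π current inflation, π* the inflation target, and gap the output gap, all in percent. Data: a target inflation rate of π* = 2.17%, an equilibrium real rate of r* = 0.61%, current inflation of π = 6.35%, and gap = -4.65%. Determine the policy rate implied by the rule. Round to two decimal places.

7.75%

R = 0.61 + 2.17 + 1.5 × (6.35 − 2.17) + 0.28 × (-4.65)
   = 0.61 + 2.17 + 6.27 − 1.302 = 7.75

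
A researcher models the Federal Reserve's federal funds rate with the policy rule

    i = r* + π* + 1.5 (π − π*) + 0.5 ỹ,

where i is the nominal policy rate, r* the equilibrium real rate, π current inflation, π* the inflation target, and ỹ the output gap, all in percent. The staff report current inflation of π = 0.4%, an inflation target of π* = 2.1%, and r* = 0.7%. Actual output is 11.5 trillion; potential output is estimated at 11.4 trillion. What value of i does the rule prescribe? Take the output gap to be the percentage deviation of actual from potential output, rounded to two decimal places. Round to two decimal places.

0.69%

Output gap = 100 × (11.5 − 11.4) / 11.4 = 0.88%.
i = 0.70 + 2.10 + 1.5 × (0.40 − 2.10) + 0.5 × 0.88
   = 0.70 + 2.1 − 2.55 + 0.44 = 0.69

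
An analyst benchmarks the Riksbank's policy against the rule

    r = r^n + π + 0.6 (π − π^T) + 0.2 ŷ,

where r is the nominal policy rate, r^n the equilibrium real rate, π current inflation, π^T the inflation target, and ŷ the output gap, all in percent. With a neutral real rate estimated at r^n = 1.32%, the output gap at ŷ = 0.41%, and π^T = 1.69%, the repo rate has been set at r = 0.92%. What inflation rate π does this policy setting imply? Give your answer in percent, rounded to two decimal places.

0.33%

Collecting π: r = r^n + (1 + 0.6) π − 0.6 π^T + 0.2 ŷ
1.6 π = 0.92 − 1.32 + 0.6 × 1.69 − 0.2 × 0.41 = 0.532
π = 0.532 / 1.6 = 0.33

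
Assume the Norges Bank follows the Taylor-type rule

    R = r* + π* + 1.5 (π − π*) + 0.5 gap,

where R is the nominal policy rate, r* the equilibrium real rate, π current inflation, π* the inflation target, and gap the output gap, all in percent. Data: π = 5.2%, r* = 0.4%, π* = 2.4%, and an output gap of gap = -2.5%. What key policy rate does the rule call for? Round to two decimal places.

5.75%

R = 0.4 + 2.4 + 1.5 × (5.2 − 2.4) + 0.5 × (-2.5)
   = 0.4 + 2.4 + 4.2 − 1.25 = 5.75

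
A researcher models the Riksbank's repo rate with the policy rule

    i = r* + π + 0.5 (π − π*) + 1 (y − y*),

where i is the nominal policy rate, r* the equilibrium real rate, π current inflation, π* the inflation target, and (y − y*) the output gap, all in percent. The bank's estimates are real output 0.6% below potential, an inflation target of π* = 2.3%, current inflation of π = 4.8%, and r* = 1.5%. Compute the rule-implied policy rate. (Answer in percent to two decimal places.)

6.95%

Output 0.6% below potential → (y − y*) = -0.6.
i = 1.5 + 4.8 + 0.5 × (4.8 − 2.3) + 1 × (-0.6)
   = 1.5 + 4.8 + 1.25 − 0.6 = 6.95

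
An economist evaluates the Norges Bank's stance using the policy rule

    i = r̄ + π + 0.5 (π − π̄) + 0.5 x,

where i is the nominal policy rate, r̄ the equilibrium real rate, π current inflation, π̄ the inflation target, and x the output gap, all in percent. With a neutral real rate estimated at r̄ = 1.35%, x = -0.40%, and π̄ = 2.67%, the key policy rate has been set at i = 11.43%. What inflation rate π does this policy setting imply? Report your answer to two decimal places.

7.74%

Collecting π: i = r̄ + (1 + 0.5) π − 0.5 π̄ + 0.5 x
1.5 π = 11.43 − 1.35 + 0.5 × 2.67 − 0.5 × (-0.40) = 11.615
π = 11.615 / 1.5 = 7.74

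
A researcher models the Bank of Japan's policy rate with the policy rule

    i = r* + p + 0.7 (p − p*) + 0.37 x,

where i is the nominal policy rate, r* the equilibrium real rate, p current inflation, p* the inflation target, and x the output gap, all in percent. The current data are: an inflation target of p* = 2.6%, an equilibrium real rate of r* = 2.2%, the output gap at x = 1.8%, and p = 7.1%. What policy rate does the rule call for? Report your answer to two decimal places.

i = 2.2 + 7.1 + 0.7 × (7.1 − 2.6) + 0.37 × 1.8
   = 2.2 + 7.1 + 3.15 + 0.666 = 13.12

13.12%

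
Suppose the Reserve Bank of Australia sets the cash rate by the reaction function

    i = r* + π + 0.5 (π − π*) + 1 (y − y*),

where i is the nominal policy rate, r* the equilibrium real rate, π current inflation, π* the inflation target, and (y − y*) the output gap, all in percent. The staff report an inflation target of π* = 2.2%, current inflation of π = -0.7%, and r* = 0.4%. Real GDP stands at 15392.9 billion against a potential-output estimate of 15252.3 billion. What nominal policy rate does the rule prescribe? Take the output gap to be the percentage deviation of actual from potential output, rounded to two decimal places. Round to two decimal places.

Output gap = 100 × (15392.9 − 15252.3) / 15252.3 = 0.92%.
i = 0.40 + (-0.70) + 0.5 × (-0.70 − 2.20) + 1 × 0.92
   = 0.40 − 0.7 − 1.45 + 0.92 = -0.83

-0.83%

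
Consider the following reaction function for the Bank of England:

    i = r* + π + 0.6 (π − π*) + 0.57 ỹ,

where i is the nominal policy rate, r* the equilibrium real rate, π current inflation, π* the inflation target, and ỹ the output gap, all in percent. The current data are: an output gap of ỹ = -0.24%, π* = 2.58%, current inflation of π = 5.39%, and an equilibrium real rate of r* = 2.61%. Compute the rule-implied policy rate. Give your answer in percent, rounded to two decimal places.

i = 2.61 + 5.39 + 0.6 × (5.39 − 2.58) + 0.57 × (-0.24)
   = 2.61 + 5.39 + 1.686 − 0.1368 = 9.55

9.55%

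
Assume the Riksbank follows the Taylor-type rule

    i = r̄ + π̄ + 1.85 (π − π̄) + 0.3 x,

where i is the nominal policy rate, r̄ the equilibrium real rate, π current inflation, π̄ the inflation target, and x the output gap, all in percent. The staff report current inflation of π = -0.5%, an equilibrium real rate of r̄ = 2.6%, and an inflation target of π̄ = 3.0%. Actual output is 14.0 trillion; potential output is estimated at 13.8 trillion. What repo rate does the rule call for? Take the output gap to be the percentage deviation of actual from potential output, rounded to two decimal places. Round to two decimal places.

Output gap = 100 × (14.0 − 13.8) / 13.8 = 1.45%.
i = 2.60 + 3.00 + 1.85 × (-0.50 − 3.00) + 0.3 × 1.45
   = 2.60 + 3 − 6.475 + 0.435 = -0.44

-0.44%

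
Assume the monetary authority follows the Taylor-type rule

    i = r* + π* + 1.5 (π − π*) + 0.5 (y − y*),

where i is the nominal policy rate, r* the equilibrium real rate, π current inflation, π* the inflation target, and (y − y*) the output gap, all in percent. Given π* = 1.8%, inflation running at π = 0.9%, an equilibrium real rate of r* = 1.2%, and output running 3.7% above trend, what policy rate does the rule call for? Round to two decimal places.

Output 3.7% above potential → (y − y*) = 3.7.
i = 1.2 + 1.8 + 1.5 × (0.9 − 1.8) + 0.5 × 3.7
   = 1.2 + 1.8 − 1.35 + 1.85 = 3.50

3.50%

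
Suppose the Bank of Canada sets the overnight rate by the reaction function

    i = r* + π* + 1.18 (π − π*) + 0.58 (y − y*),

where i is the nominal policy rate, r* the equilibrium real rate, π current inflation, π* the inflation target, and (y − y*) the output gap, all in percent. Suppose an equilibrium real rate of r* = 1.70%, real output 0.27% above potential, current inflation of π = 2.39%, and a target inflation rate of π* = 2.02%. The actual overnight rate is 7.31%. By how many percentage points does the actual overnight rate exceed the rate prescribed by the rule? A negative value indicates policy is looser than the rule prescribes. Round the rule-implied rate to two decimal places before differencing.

3.00 pp

Output 0.27% above potential → (y − y*) = 0.27.
i = 1.70 + 2.02 + 1.18 × (2.39 − 2.02) + 0.58 × 0.27
   = 1.70 + 2.02 + 0.4366 + 0.1566 = 4.31
Deviation = 7.31 − 4.31 = 3.00 pp.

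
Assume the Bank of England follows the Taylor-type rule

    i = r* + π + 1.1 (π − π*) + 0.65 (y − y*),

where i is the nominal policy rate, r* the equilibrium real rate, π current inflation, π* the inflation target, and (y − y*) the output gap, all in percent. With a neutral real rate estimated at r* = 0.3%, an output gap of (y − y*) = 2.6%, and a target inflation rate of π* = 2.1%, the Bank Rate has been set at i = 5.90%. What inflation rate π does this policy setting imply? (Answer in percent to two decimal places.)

Collecting π: i = r* + (1 + 1.1) π − 1.1 π* + 0.65 (y − y*)
2.1 π = 5.90 − 0.3 + 1.1 × 2.1 − 0.65 × 2.6 = 6.22
π = 6.22 / 2.1 = 2.96

2.96%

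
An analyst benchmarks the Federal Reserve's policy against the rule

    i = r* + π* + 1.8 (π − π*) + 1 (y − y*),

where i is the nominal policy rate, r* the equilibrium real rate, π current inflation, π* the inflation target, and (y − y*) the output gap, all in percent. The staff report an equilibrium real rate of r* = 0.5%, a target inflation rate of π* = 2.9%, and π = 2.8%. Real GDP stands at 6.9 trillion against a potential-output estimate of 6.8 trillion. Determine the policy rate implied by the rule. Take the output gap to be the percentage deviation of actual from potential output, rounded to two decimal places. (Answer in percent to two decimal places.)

Output gap = 100 × (6.9 − 6.8) / 6.8 = 1.47%.
i = 0.50 + 2.90 + 1.8 × (2.80 − 2.90) + 1 × 1.47
   = 0.50 + 2.9 − 0.18 + 1.47 = 4.69

4.69%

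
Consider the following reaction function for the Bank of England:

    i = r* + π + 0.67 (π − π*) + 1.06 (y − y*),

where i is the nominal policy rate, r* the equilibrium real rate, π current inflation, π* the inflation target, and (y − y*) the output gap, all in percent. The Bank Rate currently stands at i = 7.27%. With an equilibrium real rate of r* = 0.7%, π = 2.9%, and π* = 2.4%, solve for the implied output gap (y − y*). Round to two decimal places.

1.06 (y − y*) = 7.27 − 0.7 − 2.9 − 0.67 × (2.9 − 2.4) = 3.335
(y − y*) = 3.335 / 1.06 = 3.15

3.15%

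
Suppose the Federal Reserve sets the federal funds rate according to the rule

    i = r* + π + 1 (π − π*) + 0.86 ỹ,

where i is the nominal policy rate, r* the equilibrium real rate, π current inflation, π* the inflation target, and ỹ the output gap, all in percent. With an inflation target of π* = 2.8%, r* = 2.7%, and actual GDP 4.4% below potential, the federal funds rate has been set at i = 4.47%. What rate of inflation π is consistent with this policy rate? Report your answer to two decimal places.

4.18%

Output 4.4% below potential → ỹ = -4.4.
Collecting π: i = r* + (1 + 1) π − 1 π* + 0.86 ỹ
2 π = 4.47 − 2.7 + 1 × 2.8 − 0.86 × (-4.4) = 8.354
π = 8.354 / 2 = 4.18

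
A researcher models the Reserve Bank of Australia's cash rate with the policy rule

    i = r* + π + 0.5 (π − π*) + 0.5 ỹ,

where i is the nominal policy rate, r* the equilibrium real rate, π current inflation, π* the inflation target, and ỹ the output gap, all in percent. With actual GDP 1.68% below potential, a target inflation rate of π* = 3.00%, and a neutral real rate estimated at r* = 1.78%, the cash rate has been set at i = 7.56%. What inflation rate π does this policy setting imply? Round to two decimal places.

5.41%

Output 1.68% below potential → ỹ = -1.68.
Collecting π: i = r* + (1 + 0.5) π − 0.5 π* + 0.5 ỹ
1.5 π = 7.56 − 1.78 + 0.5 × 3.00 − 0.5 × (-1.68) = 8.12
π = 8.12 / 1.5 = 5.41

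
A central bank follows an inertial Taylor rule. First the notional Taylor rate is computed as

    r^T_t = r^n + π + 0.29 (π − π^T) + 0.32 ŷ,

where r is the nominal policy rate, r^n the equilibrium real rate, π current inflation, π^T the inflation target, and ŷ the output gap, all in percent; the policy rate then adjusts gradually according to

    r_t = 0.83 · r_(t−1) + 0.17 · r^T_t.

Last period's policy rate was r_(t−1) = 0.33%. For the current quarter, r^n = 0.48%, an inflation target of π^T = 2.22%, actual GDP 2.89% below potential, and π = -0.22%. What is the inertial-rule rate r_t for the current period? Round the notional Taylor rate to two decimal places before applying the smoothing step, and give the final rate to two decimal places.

0.04%

Output 2.89% below potential → ŷ = -2.89.
r^T_t = 0.48 + (-0.22) + 0.29 × (-0.22 − 2.22) + 0.32 × (-2.89)
   = 0.48 − 0.22 − 0.7076 − 0.9248 = -1.37
r_t = 0.83 × 0.33 + 0.17 × (-1.37) = 0.2739 − 0.2329 = 0.04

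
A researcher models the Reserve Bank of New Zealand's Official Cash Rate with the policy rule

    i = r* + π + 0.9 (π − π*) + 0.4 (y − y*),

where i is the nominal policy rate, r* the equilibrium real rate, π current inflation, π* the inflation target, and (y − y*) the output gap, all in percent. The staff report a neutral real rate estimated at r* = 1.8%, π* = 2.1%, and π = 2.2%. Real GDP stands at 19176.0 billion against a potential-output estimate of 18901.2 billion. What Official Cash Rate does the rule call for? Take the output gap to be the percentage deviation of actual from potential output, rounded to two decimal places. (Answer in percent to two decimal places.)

Output gap = 100 × (19176.0 − 18901.2) / 18901.2 = 1.45%.
i = 1.80 + 2.20 + 0.9 × (2.20 − 2.10) + 0.4 × 1.45
   = 1.80 + 2.2 + 0.09 + 0.58 = 4.67

4.67%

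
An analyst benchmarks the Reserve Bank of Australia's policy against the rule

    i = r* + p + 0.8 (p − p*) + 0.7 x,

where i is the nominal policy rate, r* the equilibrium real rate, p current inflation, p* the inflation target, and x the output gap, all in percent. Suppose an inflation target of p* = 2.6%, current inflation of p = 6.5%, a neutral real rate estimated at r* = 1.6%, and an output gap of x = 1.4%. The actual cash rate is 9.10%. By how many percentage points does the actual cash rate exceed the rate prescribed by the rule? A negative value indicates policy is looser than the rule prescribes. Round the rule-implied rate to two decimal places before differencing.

i = 1.6 + 6.5 + 0.8 × (6.5 − 2.6) + 0.7 × 1.4
   = 1.6 + 6.5 + 3.12 + 0.98 = 12.20
Deviation = 9.10 − 12.20 = -3.10 pp.

-3.10 pp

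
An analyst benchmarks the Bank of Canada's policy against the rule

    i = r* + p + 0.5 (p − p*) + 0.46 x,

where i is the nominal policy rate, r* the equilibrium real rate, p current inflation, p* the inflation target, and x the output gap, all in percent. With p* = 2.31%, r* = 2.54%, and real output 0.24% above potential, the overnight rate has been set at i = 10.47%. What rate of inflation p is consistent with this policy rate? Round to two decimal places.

Output 0.24% above potential → x = 0.24.
Collecting p: i = r* + (1 + 0.5) p − 0.5 p* + 0.46 x
1.5 p = 10.47 − 2.54 + 0.5 × 2.31 − 0.46 × 0.24 = 8.9746
p = 8.9746 / 1.5 = 5.98

5.98%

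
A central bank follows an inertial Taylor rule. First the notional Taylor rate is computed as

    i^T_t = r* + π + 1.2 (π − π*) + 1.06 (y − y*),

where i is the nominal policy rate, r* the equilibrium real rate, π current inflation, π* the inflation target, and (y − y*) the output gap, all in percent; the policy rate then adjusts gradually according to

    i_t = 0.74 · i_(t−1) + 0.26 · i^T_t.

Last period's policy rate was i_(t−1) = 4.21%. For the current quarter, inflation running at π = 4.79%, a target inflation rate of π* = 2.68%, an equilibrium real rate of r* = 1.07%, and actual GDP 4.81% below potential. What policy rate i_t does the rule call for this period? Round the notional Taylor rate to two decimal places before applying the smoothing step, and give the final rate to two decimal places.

3.97%

Output 4.81% below potential → (y − y*) = -4.81.
i^T_t = 1.07 + 4.79 + 1.2 × (4.79 − 2.68) + 1.06 × (-4.81)
   = 1.07 + 4.79 + 2.532 − 5.0986 = 3.29
i_t = 0.74 × 4.21 + 0.26 × 3.29 = 3.1154 + 0.8554 = 3.97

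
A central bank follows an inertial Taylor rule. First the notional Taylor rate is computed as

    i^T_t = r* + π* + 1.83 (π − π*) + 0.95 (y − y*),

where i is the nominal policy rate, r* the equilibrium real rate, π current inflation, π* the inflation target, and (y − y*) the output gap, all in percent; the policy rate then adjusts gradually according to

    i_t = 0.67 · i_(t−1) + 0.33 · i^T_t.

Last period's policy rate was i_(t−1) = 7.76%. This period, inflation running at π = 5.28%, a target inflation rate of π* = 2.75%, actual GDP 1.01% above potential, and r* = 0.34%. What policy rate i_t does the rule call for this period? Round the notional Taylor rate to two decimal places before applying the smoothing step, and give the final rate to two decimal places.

Output 1.01% above potential → (y − y*) = 1.01.
i^T_t = 0.34 + 2.75 + 1.83 × (5.28 − 2.75) + 0.95 × 1.01
   = 0.34 + 2.75 + 4.6299 + 0.9595 = 8.68
i_t = 0.67 × 7.76 + 0.33 × 8.68 = 5.1992 + 2.8644 = 8.06

8.06%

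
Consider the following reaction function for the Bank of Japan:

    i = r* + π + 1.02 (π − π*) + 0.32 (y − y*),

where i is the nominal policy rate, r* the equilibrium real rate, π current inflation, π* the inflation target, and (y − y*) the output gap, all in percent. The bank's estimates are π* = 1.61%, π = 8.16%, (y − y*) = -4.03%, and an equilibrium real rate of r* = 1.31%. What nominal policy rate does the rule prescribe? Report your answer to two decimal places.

14.86%

i = 1.31 + 8.16 + 1.02 × (8.16 − 1.61) + 0.32 × (-4.03)
   = 1.31 + 8.16 + 6.681 − 1.2896 = 14.86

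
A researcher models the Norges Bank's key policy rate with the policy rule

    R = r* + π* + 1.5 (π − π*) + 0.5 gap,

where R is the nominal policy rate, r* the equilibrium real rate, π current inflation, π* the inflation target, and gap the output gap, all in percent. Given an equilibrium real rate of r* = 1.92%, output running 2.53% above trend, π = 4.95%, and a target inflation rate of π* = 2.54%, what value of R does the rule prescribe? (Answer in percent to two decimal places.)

9.34%

Output 2.53% above potential → gap = 2.53.
R = 1.92 + 2.54 + 1.5 × (4.95 − 2.54) + 0.5 × 2.53
   = 1.92 + 2.54 + 3.615 + 1.265 = 9.34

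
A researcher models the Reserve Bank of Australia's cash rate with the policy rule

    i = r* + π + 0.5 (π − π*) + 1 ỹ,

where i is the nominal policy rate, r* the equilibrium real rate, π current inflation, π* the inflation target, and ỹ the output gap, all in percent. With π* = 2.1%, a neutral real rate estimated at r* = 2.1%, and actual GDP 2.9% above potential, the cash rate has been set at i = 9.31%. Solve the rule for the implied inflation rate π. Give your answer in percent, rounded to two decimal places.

Output 2.9% above potential → ỹ = 2.9.
Collecting π: i = r* + (1 + 0.5) π − 0.5 π* + 1 ỹ
1.5 π = 9.31 − 2.1 + 0.5 × 2.1 − 1 × 2.9 = 5.36
π = 5.36 / 1.5 = 3.57

3.57%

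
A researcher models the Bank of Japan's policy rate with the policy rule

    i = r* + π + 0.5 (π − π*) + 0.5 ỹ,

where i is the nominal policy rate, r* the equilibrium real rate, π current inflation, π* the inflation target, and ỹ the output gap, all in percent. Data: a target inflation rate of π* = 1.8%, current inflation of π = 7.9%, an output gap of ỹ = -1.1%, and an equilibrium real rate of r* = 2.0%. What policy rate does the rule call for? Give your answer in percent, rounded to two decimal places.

12.40%

i = 2.0 + 7.9 + 0.5 × (7.9 − 1.8) + 0.5 × (-1.1)
   = 2.0 + 7.9 + 3.05 − 0.55 = 12.40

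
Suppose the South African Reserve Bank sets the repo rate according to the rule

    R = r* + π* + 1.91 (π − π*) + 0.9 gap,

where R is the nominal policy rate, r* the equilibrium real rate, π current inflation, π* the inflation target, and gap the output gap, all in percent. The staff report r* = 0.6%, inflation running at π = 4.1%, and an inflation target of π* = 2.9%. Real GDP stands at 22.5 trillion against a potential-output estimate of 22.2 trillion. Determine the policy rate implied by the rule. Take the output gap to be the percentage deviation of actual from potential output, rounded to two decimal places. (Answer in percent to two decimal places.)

7.01%

Output gap = 100 × (22.5 − 22.2) / 22.2 = 1.35%.
R = 0.60 + 2.90 + 1.91 × (4.10 − 2.90) + 0.9 × 1.35
   = 0.60 + 2.9 + 2.292 + 1.215 = 7.01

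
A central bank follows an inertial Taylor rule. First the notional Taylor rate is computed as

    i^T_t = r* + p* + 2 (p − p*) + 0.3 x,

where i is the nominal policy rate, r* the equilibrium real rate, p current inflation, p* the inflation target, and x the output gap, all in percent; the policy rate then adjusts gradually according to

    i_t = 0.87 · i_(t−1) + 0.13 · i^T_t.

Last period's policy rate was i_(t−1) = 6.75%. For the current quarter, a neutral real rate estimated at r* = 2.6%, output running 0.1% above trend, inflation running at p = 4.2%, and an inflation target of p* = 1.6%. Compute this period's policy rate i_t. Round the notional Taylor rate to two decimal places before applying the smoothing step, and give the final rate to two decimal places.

7.10%

Output 0.1% above potential → x = 0.1.
i^T_t = 2.6 + 1.6 + 2 × (4.2 − 1.6) + 0.3 × 0.1
   = 2.6 + 1.6 + 5.2 + 0.03 = 9.43
i_t = 0.87 × 6.75 + 0.13 × 9.43 = 5.8725 + 1.2259 = 7.10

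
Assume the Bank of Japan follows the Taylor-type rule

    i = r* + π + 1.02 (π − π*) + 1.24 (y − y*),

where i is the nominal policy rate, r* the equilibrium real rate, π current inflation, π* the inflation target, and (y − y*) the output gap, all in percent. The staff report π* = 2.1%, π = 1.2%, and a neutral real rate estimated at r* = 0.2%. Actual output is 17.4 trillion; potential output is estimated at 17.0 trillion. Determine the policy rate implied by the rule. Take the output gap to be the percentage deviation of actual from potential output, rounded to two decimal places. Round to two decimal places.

3.40%

Output gap = 100 × (17.4 − 17.0) / 17.0 = 2.35%.
i = 0.20 + 1.20 + 1.02 × (1.20 − 2.10) + 1.24 × 2.35
   = 0.20 + 1.2 − 0.918 + 2.914 = 3.40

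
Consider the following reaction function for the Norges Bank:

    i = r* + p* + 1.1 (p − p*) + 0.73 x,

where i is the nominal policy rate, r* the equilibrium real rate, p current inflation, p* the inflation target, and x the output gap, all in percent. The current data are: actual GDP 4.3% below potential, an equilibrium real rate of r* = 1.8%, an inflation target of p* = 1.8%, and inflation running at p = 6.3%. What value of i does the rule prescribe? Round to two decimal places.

Output 4.3% below potential → x = -4.3.
i = 1.8 + 1.8 + 1.1 × (6.3 − 1.8) + 0.73 × (-4.3)
   = 1.8 + 1.8 + 4.95 − 3.139 = 5.41

5.41%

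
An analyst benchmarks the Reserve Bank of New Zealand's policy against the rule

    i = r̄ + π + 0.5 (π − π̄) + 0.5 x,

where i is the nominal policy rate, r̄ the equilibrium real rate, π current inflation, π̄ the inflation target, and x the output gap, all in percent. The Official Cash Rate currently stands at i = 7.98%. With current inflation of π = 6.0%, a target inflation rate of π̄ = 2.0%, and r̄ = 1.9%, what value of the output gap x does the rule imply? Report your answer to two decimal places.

-3.84%

0.5 x = 7.98 − 1.9 − 6.0 − 0.5 × (6.0 − 2.0) = -1.92
x = -1.92 / 0.5 = -3.84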